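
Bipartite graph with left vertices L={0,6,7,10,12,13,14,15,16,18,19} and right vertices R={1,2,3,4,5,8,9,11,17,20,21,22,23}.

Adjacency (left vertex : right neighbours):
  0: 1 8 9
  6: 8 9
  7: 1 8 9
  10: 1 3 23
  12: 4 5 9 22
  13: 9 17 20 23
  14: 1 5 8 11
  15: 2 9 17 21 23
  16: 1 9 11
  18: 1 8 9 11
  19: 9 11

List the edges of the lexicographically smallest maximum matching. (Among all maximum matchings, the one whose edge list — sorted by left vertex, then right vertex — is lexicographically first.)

|M| = 9 (so the lex-smallest maximum matching has 9 edges)
process left vertices in ascending order; for each, take the smallest-labelled available neighbour that still permits 9 edges overall, or leave it unmatched if none does
lex-smallest matching: {0-1, 6-8, 7-9, 10-3, 12-4, 13-17, 14-5, 15-2, 16-11}

Lex-smallest maximum matching: {(0,1), (6,8), (7,9), (10,3), (12,4), (13,17), (14,5), (15,2), (16,11)}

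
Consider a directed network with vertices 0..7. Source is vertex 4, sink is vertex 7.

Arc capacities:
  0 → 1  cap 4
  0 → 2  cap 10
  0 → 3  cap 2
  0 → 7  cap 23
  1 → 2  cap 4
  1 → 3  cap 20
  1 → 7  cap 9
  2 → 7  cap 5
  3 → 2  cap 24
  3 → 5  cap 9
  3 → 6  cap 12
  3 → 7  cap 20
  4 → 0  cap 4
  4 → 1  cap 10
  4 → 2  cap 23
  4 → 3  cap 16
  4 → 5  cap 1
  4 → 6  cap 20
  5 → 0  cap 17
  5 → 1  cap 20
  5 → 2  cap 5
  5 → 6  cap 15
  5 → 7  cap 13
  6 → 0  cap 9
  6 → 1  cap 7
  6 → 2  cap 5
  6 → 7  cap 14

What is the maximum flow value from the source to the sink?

augment #1: 4→0→7 bottleneck 4, total now 4
augment #2: 4→1→7 bottleneck 9, total now 13
augment #3: 4→2→7 bottleneck 5, total now 18
augment #4: 4→3→7 bottleneck 16, total now 34
augment #5: 4→5→7 bottleneck 1, total now 35
augment #6: 4→6→7 bottleneck 14, total now 49
augment #7: 4→1→3→7 bottleneck 1, total now 50
augment #8: 4→6→0→7 bottleneck 6, total now 56

Maximum flow value: 56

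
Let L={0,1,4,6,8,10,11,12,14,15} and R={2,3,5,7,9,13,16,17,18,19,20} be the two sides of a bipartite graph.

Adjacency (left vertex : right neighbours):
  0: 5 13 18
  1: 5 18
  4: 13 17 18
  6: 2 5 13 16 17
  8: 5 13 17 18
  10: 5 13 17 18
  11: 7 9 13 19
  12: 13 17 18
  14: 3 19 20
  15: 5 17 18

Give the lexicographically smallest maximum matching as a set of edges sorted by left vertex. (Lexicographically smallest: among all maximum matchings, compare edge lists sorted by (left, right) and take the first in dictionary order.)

|M| = 7 (so the lex-smallest maximum matching has 7 edges)
process left vertices in ascending order; for each, take the smallest-labelled available neighbour that still permits 7 edges overall, or leave it unmatched if none does
lex-smallest matching: {0-5, 1-18, 4-13, 6-2, 8-17, 11-7, 14-3}

Lex-smallest maximum matching: {(0,5), (1,18), (4,13), (6,2), (8,17), (11,7), (14,3)}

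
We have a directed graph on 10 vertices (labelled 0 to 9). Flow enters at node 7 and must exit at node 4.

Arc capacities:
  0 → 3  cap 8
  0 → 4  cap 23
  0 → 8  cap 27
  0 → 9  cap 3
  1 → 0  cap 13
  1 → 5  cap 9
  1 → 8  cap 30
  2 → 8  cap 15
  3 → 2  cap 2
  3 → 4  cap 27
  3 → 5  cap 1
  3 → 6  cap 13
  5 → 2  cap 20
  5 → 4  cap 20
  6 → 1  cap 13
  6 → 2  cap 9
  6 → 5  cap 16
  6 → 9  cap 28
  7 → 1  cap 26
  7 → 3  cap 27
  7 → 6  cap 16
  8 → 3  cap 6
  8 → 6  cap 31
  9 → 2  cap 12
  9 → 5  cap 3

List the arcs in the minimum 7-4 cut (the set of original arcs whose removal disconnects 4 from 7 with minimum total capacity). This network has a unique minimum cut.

Min-cut arcs: {(1,0), (3,4), (5,4)} (total capacity 60)

augment #1: 7→3→4 push 27
augment #2: 7→1→0→4 push 13
augment #3: 7→1→5→4 push 9
augment #4: 7→6→5→4 push 11
max flow = 60; residual-reachable set from 7 gives S-side
cut edges (S→T): {(1,0), (3,4), (5,4)} total cap 60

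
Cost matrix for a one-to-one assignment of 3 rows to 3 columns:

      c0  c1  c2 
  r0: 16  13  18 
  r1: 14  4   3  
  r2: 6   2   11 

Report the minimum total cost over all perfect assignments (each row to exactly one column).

Minimum assignment cost: 21

optimal assignment: row0→col0 (cost 16), row1→col2 (cost 3), row2→col1 (cost 2)
total = 16 + 3 + 2 = 21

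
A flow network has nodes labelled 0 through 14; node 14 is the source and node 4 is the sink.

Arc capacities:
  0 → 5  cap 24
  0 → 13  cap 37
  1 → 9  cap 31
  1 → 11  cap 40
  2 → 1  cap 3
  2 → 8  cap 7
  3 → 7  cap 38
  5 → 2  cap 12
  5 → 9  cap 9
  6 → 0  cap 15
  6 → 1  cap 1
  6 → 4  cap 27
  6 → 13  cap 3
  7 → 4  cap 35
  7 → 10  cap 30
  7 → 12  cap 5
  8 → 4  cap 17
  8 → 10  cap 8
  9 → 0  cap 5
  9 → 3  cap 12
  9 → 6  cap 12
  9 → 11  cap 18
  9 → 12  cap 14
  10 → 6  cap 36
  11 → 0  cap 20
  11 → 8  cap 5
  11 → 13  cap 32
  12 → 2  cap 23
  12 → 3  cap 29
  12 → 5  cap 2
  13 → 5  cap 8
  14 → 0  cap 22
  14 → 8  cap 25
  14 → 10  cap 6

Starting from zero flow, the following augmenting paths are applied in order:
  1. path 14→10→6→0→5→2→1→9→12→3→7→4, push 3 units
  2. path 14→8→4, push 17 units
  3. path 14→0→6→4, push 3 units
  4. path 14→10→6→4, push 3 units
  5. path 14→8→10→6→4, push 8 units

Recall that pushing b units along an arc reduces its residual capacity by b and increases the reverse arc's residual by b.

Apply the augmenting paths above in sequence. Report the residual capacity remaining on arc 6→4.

Residual capacity of (6,4): 13

after path 1 (14→10→6→0→5→2→1→9→12→3→7→4, push 3): res(6,4)=27
after path 2 (14→8→4, push 17): res(6,4)=27
after path 3 (14→0→6→4, push 3): res(6,4)=24
after path 4 (14→10→6→4, push 3): res(6,4)=21
after path 5 (14→8→10→6→4, push 8): res(6,4)=13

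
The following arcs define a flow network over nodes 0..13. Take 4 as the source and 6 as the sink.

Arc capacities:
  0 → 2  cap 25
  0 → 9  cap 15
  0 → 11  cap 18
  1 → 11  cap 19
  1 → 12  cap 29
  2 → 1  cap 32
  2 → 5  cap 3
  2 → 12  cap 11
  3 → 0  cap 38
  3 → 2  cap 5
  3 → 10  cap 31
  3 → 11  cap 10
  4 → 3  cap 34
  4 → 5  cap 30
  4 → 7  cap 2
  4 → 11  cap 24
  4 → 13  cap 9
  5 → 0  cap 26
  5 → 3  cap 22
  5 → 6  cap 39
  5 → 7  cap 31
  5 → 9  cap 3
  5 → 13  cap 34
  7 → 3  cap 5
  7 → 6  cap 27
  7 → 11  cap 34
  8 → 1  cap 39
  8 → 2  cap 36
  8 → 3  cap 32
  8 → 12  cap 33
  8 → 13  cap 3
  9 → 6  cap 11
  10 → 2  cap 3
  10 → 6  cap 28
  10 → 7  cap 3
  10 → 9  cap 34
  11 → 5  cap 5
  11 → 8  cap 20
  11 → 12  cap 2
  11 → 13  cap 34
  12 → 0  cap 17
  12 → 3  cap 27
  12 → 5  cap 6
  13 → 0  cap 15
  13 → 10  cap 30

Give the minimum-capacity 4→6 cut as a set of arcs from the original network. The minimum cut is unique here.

augment #1: 4→5→6 push 30
augment #2: 4→7→6 push 2
augment #3: 4→3→10→6 push 28
augment #4: 4→11→5→6 push 5
augment #5: 4→3→0→9→6 push 6
augment #6: 4→11→12→5→6 push 2
augment #7: 4→13→0→9→6 push 5
augment #8: 4→13→10→7→6 push 3
augment #9: 4→11→8→2→5→6 push 2
augment #10: 4→11→8→2→5→7→6 push 1
augment #11: 4→11→8→12→5→7→6 push 4
max flow = 88; residual-reachable set from 4 gives S-side
cut edges (S→T): {(2,5), (4,5), (4,7), (9,6), (10,6), (10,7), (11,5), (12,5)} total cap 88

Min-cut arcs: {(2,5), (4,5), (4,7), (9,6), (10,6), (10,7), (11,5), (12,5)} (total capacity 88)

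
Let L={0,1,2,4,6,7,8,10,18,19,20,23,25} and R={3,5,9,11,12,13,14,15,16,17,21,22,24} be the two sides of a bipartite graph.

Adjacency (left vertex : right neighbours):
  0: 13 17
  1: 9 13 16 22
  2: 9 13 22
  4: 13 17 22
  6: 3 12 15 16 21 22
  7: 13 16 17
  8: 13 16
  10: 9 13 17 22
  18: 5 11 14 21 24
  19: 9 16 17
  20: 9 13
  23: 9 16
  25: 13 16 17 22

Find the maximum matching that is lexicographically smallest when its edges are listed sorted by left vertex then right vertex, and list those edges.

Lex-smallest maximum matching: {(0,13), (1,9), (2,22), (4,17), (6,3), (7,16), (18,5)}

|M| = 7 (so the lex-smallest maximum matching has 7 edges)
process left vertices in ascending order; for each, take the smallest-labelled available neighbour that still permits 7 edges overall, or leave it unmatched if none does
lex-smallest matching: {0-13, 1-9, 2-22, 4-17, 6-3, 7-16, 18-5}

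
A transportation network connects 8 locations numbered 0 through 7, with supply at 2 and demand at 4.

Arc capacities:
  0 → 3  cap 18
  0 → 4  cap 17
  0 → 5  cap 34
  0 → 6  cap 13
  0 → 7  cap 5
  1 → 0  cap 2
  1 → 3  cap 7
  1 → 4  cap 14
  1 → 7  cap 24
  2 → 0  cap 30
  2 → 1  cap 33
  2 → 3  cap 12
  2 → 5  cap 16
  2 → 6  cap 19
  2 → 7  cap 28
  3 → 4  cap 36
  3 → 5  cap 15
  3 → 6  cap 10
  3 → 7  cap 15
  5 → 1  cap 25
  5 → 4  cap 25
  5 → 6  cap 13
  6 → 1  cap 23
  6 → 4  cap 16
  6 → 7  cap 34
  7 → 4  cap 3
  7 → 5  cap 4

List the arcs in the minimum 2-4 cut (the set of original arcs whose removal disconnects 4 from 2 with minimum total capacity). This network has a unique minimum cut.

Min-cut arcs: {(1,0), (1,3), (1,4), (2,0), (2,3), (2,5), (6,4), (7,4), (7,5)} (total capacity 104)

augment #1: 2→0→4 push 17
augment #2: 2→1→4 push 14
augment #3: 2→3→4 push 12
augment #4: 2→5→4 push 16
augment #5: 2→6→4 push 16
augment #6: 2→7→4 push 3
augment #7: 2→0→3→4 push 13
augment #8: 2→1→3→4 push 7
augment #9: 2→7→5→4 push 4
augment #10: 2→1→0→3→4 push 2
max flow = 104; residual-reachable set from 2 gives S-side
cut edges (S→T): {(1,0), (1,3), (1,4), (2,0), (2,3), (2,5), (6,4), (7,4), (7,5)} total cap 104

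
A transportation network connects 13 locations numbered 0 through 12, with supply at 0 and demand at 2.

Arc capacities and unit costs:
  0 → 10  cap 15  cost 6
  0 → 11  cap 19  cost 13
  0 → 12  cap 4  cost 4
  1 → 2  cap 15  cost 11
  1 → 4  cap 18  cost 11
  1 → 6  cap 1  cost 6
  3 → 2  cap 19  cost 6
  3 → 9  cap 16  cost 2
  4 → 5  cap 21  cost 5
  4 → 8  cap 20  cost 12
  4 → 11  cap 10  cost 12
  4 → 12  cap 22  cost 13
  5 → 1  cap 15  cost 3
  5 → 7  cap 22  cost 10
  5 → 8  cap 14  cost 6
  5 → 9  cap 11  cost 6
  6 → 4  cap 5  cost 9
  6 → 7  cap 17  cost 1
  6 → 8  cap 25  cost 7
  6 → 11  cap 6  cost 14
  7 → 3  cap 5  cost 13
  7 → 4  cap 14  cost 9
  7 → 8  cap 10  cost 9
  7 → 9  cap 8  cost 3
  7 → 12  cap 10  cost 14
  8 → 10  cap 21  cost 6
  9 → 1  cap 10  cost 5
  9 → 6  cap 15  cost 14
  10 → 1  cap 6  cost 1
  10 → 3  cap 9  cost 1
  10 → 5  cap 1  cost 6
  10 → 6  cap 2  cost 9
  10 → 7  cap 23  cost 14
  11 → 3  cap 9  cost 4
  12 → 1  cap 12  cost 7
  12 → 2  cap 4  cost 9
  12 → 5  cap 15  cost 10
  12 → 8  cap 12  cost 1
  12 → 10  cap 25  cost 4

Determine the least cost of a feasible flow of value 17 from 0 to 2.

Minimum cost for 17 units: 241

shortest-cost path #1: 0→12→2 push 4 @ unit cost 13 (adds 52)
shortest-cost path #2: 0→10→3→2 push 9 @ unit cost 13 (adds 117)
shortest-cost path #3: 0→10→1→2 push 4 @ unit cost 18 (adds 72)
total cost = 241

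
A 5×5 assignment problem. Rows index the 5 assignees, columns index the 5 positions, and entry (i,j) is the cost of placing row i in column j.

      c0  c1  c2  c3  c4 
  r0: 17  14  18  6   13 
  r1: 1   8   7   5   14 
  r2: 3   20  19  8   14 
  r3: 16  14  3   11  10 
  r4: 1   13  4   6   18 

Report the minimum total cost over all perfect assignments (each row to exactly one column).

Minimum assignment cost: 31

optimal assignment: row0→col3 (cost 6), row1→col1 (cost 8), row2→col0 (cost 3), row3→col4 (cost 10), row4→col2 (cost 4)
total = 6 + 8 + 3 + 10 + 4 = 31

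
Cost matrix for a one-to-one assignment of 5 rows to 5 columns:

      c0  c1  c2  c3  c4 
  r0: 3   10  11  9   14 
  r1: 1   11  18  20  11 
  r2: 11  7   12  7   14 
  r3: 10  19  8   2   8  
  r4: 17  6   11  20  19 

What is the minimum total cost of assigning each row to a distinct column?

optimal assignment: row0→col2 (cost 11), row1→col0 (cost 1), row2→col3 (cost 7), row3→col4 (cost 8), row4→col1 (cost 6)
total = 11 + 1 + 7 + 8 + 6 = 33

Minimum assignment cost: 33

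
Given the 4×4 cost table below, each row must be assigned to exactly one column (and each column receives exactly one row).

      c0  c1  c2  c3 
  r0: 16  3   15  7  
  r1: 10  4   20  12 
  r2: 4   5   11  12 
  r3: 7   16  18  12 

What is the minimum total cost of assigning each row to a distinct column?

Minimum assignment cost: 29

optimal assignment: row0→col3 (cost 7), row1→col1 (cost 4), row2→col2 (cost 11), row3→col0 (cost 7)
total = 7 + 4 + 11 + 7 = 29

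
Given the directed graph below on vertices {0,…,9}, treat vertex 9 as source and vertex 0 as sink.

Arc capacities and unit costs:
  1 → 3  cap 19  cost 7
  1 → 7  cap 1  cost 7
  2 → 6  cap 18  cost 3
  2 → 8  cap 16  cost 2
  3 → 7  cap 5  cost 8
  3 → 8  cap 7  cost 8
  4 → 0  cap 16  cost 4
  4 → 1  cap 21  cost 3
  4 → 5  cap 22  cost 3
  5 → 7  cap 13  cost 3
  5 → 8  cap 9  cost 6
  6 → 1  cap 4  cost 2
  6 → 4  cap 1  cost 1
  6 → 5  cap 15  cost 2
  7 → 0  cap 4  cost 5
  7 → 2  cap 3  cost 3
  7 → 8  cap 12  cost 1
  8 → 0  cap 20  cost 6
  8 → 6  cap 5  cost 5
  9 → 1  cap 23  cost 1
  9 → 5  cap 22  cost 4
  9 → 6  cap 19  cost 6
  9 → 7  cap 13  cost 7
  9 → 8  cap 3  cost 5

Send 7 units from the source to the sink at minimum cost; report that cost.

Minimum cost for 7 units: 80

shortest-cost path #1: 9→8→0 push 3 @ unit cost 11 (adds 33)
shortest-cost path #2: 9→6→4→0 push 1 @ unit cost 11 (adds 11)
shortest-cost path #3: 9→7→0 push 3 @ unit cost 12 (adds 36)
total cost = 80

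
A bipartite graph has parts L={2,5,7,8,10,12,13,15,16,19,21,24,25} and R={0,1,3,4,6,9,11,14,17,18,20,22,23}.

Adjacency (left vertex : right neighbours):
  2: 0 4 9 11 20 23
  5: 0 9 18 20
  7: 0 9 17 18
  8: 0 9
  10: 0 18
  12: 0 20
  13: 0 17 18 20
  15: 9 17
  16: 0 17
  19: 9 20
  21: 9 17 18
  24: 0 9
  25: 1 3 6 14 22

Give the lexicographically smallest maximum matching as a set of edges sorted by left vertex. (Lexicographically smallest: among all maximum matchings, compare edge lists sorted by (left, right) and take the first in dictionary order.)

Lex-smallest maximum matching: {(2,4), (5,0), (7,9), (10,18), (12,20), (13,17), (25,1)}

|M| = 7 (so the lex-smallest maximum matching has 7 edges)
process left vertices in ascending order; for each, take the smallest-labelled available neighbour that still permits 7 edges overall, or leave it unmatched if none does
lex-smallest matching: {2-4, 5-0, 7-9, 10-18, 12-20, 13-17, 25-1}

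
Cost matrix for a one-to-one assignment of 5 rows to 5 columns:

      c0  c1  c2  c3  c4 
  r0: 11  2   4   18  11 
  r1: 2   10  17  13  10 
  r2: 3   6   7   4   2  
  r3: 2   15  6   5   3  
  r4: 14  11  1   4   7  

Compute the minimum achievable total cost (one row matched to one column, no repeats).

one of 2 optimal assignments: row0→col1 (cost 2), row1→col0 (cost 2), row2→col3 (cost 4), row3→col4 (cost 3), row4→col2 (cost 1)
total = 2 + 2 + 4 + 3 + 1 = 12

Minimum assignment cost: 12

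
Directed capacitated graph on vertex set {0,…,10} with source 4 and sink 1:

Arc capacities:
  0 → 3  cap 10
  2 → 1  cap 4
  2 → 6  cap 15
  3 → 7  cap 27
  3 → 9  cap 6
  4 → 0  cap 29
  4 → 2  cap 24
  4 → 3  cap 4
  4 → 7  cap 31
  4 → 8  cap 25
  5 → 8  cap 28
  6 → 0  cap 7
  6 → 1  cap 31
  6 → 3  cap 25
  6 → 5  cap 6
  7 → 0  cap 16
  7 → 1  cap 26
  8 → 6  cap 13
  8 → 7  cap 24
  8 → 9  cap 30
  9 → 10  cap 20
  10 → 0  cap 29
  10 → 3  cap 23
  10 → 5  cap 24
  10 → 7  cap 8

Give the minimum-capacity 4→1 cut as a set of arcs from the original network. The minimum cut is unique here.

Min-cut arcs: {(2,1), (2,6), (7,1), (8,6)} (total capacity 58)

augment #1: 4→2→1 push 4
augment #2: 4→7→1 push 26
augment #3: 4→2→6→1 push 15
augment #4: 4→8→6→1 push 13
max flow = 58; residual-reachable set from 4 gives S-side
cut edges (S→T): {(2,1), (2,6), (7,1), (8,6)} total cap 58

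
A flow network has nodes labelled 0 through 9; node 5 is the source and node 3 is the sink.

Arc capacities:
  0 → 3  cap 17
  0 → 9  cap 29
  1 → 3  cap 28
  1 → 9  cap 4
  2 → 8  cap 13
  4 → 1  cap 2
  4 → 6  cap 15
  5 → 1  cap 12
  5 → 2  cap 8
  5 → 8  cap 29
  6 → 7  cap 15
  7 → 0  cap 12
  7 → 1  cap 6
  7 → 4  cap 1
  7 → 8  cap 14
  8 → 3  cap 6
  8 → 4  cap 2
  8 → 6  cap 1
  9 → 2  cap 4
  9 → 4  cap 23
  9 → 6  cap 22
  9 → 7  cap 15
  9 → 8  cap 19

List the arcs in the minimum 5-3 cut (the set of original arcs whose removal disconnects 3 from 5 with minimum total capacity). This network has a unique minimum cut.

augment #1: 5→1→3 push 12
augment #2: 5→8→3 push 6
augment #3: 5→8→4→1→3 push 2
augment #4: 5→8→6→7→0→3 push 1
max flow = 21; residual-reachable set from 5 gives S-side
cut edges (S→T): {(5,1), (8,3), (8,4), (8,6)} total cap 21

Min-cut arcs: {(5,1), (8,3), (8,4), (8,6)} (total capacity 21)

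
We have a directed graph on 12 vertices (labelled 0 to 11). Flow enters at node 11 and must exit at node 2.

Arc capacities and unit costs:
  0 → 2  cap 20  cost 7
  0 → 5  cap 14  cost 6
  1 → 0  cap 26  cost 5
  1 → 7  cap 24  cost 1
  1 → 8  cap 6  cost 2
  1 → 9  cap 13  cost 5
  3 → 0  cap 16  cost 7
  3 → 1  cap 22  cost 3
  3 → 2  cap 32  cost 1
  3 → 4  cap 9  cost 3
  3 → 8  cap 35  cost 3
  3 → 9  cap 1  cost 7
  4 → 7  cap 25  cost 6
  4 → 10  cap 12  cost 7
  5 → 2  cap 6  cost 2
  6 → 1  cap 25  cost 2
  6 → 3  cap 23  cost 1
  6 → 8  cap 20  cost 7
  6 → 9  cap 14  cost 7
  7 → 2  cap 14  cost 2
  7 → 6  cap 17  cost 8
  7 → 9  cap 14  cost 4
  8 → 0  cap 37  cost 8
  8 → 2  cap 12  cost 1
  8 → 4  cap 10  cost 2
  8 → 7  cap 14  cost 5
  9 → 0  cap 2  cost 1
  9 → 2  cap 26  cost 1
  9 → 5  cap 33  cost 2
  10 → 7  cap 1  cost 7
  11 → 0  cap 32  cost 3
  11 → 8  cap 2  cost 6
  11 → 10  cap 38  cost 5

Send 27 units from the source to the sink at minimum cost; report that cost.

Minimum cost for 27 units: 269

shortest-cost path #1: 11→8→2 push 2 @ unit cost 7 (adds 14)
shortest-cost path #2: 11→0→2 push 20 @ unit cost 10 (adds 200)
shortest-cost path #3: 11→0→5→2 push 5 @ unit cost 11 (adds 55)
total cost = 269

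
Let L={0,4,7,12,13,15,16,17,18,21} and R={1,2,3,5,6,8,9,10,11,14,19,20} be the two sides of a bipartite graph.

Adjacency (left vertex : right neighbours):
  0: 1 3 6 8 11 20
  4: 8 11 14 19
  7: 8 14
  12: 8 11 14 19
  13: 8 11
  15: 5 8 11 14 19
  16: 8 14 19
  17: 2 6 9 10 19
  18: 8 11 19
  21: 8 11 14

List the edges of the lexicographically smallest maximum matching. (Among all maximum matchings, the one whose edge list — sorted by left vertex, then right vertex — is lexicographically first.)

Lex-smallest maximum matching: {(0,1), (4,8), (7,14), (12,11), (15,5), (16,19), (17,2)}

|M| = 7 (so the lex-smallest maximum matching has 7 edges)
process left vertices in ascending order; for each, take the smallest-labelled available neighbour that still permits 7 edges overall, or leave it unmatched if none does
lex-smallest matching: {0-1, 4-8, 7-14, 12-11, 15-5, 16-19, 17-2}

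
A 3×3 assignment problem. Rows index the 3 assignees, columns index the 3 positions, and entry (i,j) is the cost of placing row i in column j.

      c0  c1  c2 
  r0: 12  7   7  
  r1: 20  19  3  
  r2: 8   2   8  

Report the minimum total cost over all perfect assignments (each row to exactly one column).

optimal assignment: row0→col0 (cost 12), row1→col2 (cost 3), row2→col1 (cost 2)
total = 12 + 3 + 2 = 17

Minimum assignment cost: 17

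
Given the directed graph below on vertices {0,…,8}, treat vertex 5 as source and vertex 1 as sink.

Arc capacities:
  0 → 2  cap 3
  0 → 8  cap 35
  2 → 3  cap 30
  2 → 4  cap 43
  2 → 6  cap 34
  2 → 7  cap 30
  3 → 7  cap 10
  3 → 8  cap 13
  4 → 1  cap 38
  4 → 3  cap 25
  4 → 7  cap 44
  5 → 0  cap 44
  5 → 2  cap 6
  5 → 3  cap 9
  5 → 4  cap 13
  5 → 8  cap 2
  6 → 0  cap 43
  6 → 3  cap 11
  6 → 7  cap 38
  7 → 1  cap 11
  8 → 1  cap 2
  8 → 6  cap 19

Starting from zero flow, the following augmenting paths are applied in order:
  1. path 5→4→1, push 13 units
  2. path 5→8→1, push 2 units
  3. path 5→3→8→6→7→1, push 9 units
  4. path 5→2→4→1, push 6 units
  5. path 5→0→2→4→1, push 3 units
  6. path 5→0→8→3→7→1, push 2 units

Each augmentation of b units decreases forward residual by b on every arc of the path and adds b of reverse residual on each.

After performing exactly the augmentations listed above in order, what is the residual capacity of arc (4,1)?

Residual capacity of (4,1): 16

after path 1 (5→4→1, push 13): res(4,1)=25
after path 2 (5→8→1, push 2): res(4,1)=25
after path 3 (5→3→8→6→7→1, push 9): res(4,1)=25
after path 4 (5→2→4→1, push 6): res(4,1)=19
after path 5 (5→0→2→4→1, push 3): res(4,1)=16
after path 6 (5→0→8→3→7→1, push 2): res(4,1)=16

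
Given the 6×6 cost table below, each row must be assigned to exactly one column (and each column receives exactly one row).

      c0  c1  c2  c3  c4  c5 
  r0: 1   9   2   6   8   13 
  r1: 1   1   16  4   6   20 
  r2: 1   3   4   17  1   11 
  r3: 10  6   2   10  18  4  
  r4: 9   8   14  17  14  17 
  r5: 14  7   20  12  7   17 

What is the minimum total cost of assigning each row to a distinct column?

optimal assignment: row0→col2 (cost 2), row1→col3 (cost 4), row2→col0 (cost 1), row3→col5 (cost 4), row4→col1 (cost 8), row5→col4 (cost 7)
total = 2 + 4 + 1 + 4 + 8 + 7 = 26

Minimum assignment cost: 26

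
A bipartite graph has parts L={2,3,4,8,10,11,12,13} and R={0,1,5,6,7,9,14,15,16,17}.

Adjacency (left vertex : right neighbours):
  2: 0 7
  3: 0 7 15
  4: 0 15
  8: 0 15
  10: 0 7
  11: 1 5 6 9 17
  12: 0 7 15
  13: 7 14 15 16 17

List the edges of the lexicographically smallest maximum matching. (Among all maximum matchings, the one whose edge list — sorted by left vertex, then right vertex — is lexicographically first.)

|M| = 5 (so the lex-smallest maximum matching has 5 edges)
process left vertices in ascending order; for each, take the smallest-labelled available neighbour that still permits 5 edges overall, or leave it unmatched if none does
lex-smallest matching: {2-0, 3-7, 4-15, 11-1, 13-14}

Lex-smallest maximum matching: {(2,0), (3,7), (4,15), (11,1), (13,14)}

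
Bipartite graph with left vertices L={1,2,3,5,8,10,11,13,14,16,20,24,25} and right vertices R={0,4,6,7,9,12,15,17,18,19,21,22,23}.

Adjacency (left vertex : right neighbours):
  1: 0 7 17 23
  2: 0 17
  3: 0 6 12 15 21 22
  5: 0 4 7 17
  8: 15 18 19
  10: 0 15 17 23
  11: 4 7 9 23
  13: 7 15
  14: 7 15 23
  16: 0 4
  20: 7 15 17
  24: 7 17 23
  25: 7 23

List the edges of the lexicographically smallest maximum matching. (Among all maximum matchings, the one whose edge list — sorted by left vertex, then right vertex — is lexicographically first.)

|M| = 9 (so the lex-smallest maximum matching has 9 edges)
process left vertices in ascending order; for each, take the smallest-labelled available neighbour that still permits 9 edges overall, or leave it unmatched if none does
lex-smallest matching: {1-0, 2-17, 3-6, 5-4, 8-18, 10-15, 11-9, 13-7, 14-23}

Lex-smallest maximum matching: {(1,0), (2,17), (3,6), (5,4), (8,18), (10,15), (11,9), (13,7), (14,23)}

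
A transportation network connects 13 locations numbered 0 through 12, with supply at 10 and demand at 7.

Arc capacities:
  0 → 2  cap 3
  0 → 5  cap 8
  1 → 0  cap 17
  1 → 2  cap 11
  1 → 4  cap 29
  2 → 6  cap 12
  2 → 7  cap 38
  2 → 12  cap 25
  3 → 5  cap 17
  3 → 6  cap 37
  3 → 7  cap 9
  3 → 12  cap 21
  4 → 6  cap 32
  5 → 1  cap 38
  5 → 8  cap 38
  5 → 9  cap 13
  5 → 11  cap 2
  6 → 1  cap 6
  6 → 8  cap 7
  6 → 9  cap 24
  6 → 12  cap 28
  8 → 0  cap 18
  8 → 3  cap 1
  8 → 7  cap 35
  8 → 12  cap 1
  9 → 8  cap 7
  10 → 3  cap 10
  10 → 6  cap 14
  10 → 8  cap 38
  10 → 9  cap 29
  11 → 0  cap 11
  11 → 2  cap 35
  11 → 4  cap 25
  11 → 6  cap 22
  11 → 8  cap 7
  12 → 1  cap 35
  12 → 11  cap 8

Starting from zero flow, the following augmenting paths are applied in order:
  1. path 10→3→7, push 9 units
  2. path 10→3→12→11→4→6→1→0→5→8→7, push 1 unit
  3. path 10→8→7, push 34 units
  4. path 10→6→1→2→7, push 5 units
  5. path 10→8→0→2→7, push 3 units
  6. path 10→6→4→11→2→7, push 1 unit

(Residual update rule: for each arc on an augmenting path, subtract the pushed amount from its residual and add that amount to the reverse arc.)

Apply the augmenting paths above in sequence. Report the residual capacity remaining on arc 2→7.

Residual capacity of (2,7): 29

after path 1 (10→3→7, push 9): res(2,7)=38
after path 2 (10→3→12→11→4→6→1→0→5→8→7, push 1): res(2,7)=38
after path 3 (10→8→7, push 34): res(2,7)=38
after path 4 (10→6→1→2→7, push 5): res(2,7)=33
after path 5 (10→8→0→2→7, push 3): res(2,7)=30
after path 6 (10→6→4→11→2→7, push 1): res(2,7)=29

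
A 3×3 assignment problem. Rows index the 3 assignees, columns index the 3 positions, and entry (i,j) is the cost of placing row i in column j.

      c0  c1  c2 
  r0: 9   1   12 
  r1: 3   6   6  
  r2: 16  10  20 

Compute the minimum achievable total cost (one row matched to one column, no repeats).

optimal assignment: row0→col1 (cost 1), row1→col2 (cost 6), row2→col0 (cost 16)
total = 1 + 6 + 16 = 23

Minimum assignment cost: 23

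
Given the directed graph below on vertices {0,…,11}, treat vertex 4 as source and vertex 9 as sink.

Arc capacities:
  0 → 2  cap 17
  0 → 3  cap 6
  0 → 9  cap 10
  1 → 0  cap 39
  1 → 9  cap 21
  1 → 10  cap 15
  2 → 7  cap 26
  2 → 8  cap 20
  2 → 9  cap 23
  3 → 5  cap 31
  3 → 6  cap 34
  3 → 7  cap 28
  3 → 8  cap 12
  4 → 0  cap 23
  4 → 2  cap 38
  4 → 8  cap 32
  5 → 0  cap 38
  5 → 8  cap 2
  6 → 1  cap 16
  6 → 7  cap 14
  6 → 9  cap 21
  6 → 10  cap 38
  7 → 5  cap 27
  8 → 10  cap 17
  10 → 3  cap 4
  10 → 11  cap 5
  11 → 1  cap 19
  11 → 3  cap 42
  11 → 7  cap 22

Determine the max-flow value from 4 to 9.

augment #1: 4→0→9 bottleneck 10, total now 10
augment #2: 4→2→9 bottleneck 23, total now 33
augment #3: 4→0→3→6→9 bottleneck 6, total now 39
augment #4: 4→8→10→3→6→9 bottleneck 4, total now 43
augment #5: 4→8→10→11→1→9 bottleneck 5, total now 48

Maximum flow value: 48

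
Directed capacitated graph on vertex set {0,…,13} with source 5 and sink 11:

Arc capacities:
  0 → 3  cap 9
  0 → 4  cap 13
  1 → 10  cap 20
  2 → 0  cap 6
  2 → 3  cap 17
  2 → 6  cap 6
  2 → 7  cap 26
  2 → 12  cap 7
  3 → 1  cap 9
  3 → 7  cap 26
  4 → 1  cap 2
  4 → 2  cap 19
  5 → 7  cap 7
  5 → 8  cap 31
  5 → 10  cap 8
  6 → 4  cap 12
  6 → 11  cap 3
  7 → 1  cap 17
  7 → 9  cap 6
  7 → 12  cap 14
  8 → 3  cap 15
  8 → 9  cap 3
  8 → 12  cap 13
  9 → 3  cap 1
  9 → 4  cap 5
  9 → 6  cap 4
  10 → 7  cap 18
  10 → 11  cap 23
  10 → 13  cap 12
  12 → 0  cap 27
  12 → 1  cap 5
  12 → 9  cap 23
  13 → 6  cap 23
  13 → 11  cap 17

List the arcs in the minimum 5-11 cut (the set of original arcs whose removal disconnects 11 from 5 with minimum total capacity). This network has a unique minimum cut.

augment #1: 5→10→11 push 8
augment #2: 5→7→1→10→11 push 7
augment #3: 5→8→9→6→11 push 3
augment #4: 5→8→3→1→10→11 push 8
augment #5: 5→8→3→1→10→13→11 push 1
augment #6: 5→8→12→1→10→13→11 push 4
max flow = 31; residual-reachable set from 5 gives S-side
cut edges (S→T): {(1,10), (5,10), (6,11)} total cap 31

Min-cut arcs: {(1,10), (5,10), (6,11)} (total capacity 31)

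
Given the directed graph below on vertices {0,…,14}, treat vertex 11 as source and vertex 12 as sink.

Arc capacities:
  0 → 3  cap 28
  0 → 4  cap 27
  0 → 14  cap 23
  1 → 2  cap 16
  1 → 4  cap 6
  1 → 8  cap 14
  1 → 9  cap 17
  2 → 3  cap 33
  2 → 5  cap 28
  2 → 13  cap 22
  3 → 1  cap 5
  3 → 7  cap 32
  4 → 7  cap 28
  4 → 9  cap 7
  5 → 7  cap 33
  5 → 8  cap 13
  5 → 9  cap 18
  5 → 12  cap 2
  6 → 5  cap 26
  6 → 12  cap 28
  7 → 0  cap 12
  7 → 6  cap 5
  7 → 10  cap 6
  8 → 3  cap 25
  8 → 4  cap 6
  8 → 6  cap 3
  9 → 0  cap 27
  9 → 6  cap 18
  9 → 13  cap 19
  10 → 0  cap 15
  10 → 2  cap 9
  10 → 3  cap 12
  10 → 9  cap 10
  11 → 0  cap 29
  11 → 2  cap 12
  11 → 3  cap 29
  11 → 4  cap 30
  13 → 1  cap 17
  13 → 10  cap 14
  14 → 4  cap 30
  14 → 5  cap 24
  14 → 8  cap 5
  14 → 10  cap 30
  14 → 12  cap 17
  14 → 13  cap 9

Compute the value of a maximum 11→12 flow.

augment #1: 11→0→14→12 bottleneck 17, total now 17
augment #2: 11→2→5→12 bottleneck 2, total now 19
augment #3: 11→3→7→6→12 bottleneck 5, total now 24
augment #4: 11→4→9→6→12 bottleneck 7, total now 31
augment #5: 11→0→14→8→6→12 bottleneck 3, total now 34
augment #6: 11→2→5→9→6→12 bottleneck 10, total now 44
augment #7: 11→3→1→9→6→12 bottleneck 1, total now 45

Maximum flow value: 45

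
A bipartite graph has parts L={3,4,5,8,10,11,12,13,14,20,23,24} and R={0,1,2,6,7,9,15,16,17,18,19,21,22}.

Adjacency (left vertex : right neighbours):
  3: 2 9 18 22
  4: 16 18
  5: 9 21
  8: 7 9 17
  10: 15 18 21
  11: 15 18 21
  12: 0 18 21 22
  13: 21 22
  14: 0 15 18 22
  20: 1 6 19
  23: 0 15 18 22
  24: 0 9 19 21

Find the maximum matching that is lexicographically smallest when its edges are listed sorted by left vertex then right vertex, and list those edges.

Lex-smallest maximum matching: {(3,2), (4,16), (5,9), (8,7), (10,15), (11,18), (12,0), (13,21), (14,22), (20,1), (24,19)}

|M| = 11 (so the lex-smallest maximum matching has 11 edges)
process left vertices in ascending order; for each, take the smallest-labelled available neighbour that still permits 11 edges overall, or leave it unmatched if none does
lex-smallest matching: {3-2, 4-16, 5-9, 8-7, 10-15, 11-18, 12-0, 13-21, 14-22, 20-1, 24-19}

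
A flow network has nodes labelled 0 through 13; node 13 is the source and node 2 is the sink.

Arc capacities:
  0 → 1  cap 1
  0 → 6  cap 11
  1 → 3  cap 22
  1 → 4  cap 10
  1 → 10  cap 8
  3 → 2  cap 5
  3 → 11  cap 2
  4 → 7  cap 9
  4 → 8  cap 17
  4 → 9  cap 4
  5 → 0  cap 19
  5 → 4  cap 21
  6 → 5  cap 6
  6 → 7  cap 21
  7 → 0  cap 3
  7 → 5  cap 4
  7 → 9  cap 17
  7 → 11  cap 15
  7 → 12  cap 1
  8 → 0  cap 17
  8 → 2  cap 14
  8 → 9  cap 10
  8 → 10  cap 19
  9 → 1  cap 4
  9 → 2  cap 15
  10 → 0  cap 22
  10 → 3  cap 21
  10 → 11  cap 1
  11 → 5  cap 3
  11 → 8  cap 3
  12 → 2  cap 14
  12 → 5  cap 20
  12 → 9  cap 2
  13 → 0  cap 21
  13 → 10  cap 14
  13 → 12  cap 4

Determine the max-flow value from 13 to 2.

augment #1: 13→12→2 bottleneck 4, total now 4
augment #2: 13→10→3→2 bottleneck 5, total now 9
augment #3: 13→10→11→8→2 bottleneck 1, total now 10
augment #4: 13→0→1→4→8→2 bottleneck 1, total now 11
augment #5: 13→0→6→7→9→2 bottleneck 11, total now 22
augment #6: 13→10→3→11→8→2 bottleneck 2, total now 24

Maximum flow value: 24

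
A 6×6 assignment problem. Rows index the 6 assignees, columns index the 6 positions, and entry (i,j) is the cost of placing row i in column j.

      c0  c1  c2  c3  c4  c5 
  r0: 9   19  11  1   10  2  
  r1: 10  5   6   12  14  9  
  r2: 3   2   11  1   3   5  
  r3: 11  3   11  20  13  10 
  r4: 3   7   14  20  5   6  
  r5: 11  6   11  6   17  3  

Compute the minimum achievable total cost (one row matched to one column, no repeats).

Minimum assignment cost: 19

optimal assignment: row0→col3 (cost 1), row1→col2 (cost 6), row2→col4 (cost 3), row3→col1 (cost 3), row4→col0 (cost 3), row5→col5 (cost 3)
total = 1 + 6 + 3 + 3 + 3 + 3 = 19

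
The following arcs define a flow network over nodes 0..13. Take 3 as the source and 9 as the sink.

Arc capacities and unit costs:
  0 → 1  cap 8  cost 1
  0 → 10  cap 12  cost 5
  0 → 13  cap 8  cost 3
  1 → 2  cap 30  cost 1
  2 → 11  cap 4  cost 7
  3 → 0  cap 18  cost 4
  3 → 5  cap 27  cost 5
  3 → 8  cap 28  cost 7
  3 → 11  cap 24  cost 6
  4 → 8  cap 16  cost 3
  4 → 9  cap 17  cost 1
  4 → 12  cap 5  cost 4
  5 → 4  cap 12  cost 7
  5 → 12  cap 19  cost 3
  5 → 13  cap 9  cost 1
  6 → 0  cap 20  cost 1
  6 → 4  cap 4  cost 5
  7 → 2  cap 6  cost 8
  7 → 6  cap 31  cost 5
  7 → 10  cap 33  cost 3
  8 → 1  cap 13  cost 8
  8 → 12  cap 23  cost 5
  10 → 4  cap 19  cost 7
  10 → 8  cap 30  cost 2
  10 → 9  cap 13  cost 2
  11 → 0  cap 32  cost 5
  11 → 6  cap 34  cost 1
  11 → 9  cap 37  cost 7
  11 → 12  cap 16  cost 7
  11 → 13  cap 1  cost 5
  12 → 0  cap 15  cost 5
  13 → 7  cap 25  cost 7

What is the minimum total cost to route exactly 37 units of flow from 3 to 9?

Minimum cost for 37 units: 457

shortest-cost path #1: 3→0→10→9 push 12 @ unit cost 11 (adds 132)
shortest-cost path #2: 3→11→9 push 24 @ unit cost 13 (adds 312)
shortest-cost path #3: 3→5→4→9 push 1 @ unit cost 13 (adds 13)
total cost = 457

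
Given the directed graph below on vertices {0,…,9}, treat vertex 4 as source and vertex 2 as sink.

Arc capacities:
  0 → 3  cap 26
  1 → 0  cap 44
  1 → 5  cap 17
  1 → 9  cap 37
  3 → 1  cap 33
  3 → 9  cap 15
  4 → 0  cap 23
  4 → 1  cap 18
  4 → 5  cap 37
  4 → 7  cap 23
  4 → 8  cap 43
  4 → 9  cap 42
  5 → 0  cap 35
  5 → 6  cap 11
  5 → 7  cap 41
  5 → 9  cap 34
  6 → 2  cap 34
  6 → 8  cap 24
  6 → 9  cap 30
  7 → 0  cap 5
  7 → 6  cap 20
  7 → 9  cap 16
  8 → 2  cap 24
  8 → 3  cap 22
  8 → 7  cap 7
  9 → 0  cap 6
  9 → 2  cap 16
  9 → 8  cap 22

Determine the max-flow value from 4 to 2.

Maximum flow value: 71

augment #1: 4→8→2 bottleneck 24, total now 24
augment #2: 4→9→2 bottleneck 16, total now 40
augment #3: 4→5→6→2 bottleneck 11, total now 51
augment #4: 4→7→6→2 bottleneck 20, total now 71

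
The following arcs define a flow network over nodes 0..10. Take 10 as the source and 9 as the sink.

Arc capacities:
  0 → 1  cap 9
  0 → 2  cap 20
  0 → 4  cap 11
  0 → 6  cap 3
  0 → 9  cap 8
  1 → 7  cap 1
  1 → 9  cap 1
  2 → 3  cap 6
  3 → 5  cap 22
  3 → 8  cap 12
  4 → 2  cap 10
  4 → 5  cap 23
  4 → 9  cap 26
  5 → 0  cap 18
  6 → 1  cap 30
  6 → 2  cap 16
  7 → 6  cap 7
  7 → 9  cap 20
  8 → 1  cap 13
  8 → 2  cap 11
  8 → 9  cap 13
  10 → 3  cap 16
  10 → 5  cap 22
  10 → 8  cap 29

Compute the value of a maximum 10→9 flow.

augment #1: 10→8→9 bottleneck 13, total now 13
augment #2: 10→5→0→9 bottleneck 8, total now 21
augment #3: 10→8→1→9 bottleneck 1, total now 22
augment #4: 10→5→0→4→9 bottleneck 10, total now 32
augment #5: 10→8→1→7→9 bottleneck 1, total now 33

Maximum flow value: 33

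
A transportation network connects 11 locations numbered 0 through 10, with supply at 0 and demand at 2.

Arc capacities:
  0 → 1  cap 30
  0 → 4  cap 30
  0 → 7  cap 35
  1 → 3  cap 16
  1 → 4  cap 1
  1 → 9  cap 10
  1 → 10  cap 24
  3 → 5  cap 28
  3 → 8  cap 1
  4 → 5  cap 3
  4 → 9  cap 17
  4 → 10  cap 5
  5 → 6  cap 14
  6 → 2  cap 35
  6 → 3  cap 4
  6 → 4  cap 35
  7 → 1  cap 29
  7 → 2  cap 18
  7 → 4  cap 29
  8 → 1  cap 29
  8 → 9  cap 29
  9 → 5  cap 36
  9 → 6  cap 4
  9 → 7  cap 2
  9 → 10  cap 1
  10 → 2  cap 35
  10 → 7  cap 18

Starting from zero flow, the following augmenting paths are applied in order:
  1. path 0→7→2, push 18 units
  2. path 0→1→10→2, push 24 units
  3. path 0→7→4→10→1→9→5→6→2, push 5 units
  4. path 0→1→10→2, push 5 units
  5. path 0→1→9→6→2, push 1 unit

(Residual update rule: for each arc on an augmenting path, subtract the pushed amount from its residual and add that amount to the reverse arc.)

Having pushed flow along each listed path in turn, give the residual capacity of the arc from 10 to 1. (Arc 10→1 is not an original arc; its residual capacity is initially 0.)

after path 1 (0→7→2, push 18): res(10,1)=0
after path 2 (0→1→10→2, push 24): res(10,1)=24
after path 3 (0→7→4→10→1→9→5→6→2, push 5): res(10,1)=19
after path 4 (0→1→10→2, push 5): res(10,1)=24
after path 5 (0→1→9→6→2, push 1): res(10,1)=24

Residual capacity of (10,1): 24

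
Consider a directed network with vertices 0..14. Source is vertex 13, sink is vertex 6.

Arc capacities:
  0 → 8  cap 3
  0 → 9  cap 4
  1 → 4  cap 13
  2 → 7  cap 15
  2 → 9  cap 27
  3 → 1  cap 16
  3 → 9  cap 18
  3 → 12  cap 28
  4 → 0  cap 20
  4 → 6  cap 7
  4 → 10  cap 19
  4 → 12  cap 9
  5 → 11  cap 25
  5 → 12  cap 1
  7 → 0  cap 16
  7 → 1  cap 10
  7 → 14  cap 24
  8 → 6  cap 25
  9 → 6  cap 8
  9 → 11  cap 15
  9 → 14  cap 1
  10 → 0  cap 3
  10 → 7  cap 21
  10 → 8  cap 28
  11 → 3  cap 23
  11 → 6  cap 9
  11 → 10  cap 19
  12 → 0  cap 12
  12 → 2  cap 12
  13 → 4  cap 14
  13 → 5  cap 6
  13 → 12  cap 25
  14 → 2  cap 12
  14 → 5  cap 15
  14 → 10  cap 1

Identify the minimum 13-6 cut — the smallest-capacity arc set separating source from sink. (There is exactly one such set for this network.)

augment #1: 13→4→6 push 7
augment #2: 13→5→11→6 push 6
augment #3: 13→4→0→8→6 push 3
augment #4: 13→4→0→9→6 push 4
augment #5: 13→12→2→9→6 push 4
augment #6: 13→12→2→9→11→6 push 3
augment #7: 13→12→0→4→10→8→6 push 7
augment #8: 13→12→2→7→14→10→8→6 push 1
augment #9: 13→12→2→9→11→10→8→6 push 4
max flow = 39; residual-reachable set from 13 gives S-side
cut edges (S→T): {(0,8), (0,9), (12,2), (13,4), (13,5)} total cap 39

Min-cut arcs: {(0,8), (0,9), (12,2), (13,4), (13,5)} (total capacity 39)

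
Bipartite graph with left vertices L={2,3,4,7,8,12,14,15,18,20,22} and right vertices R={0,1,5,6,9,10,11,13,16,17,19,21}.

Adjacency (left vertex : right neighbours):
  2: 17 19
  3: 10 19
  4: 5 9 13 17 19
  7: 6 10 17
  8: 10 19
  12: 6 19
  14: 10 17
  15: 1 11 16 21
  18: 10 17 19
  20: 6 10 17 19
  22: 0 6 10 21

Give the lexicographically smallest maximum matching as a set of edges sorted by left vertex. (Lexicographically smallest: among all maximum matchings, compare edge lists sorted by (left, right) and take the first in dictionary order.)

Lex-smallest maximum matching: {(2,17), (3,10), (4,5), (7,6), (8,19), (15,1), (22,0)}

|M| = 7 (so the lex-smallest maximum matching has 7 edges)
process left vertices in ascending order; for each, take the smallest-labelled available neighbour that still permits 7 edges overall, or leave it unmatched if none does
lex-smallest matching: {2-17, 3-10, 4-5, 7-6, 8-19, 15-1, 22-0}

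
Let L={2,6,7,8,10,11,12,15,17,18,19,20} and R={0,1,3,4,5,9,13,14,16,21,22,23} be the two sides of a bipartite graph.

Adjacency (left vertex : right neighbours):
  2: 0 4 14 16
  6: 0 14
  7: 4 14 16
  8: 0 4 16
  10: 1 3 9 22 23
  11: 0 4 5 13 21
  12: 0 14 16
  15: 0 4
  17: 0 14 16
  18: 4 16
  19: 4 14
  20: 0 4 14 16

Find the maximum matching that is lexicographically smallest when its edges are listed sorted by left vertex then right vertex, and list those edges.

|M| = 6 (so the lex-smallest maximum matching has 6 edges)
process left vertices in ascending order; for each, take the smallest-labelled available neighbour that still permits 6 edges overall, or leave it unmatched if none does
lex-smallest matching: {2-0, 6-14, 7-4, 8-16, 10-1, 11-5}

Lex-smallest maximum matching: {(2,0), (6,14), (7,4), (8,16), (10,1), (11,5)}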